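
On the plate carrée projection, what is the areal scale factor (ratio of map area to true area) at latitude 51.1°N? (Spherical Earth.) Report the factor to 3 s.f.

In the plate carrée (x = Rλ, y = Rφ), meridians are true-scale (h = 1) and parallels are stretched by k = sec φ.
Areal scale = h·k = 1 × sec φ; at 51.1°, h = 1.000, k = 1.592, so h·k = 1.592.

1.59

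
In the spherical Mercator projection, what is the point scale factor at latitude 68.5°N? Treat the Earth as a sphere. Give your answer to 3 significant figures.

The Mercator projection is conformal; its linear scale factor is the same in every direction and equals sec φ = 1/cos φ.
k = 1/cos 68.5° = 1/0.3665 = 2.729.

2.73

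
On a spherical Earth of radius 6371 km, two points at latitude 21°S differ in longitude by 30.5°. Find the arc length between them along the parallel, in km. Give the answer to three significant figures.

3170 km

Arc length along a parallel = R cos φ · Δλ (with Δλ in radians).
= 6371 × cos 21° × (30.5° × π/180) = 6371 × 0.9336 × 0.5323 ≈ 3170 km.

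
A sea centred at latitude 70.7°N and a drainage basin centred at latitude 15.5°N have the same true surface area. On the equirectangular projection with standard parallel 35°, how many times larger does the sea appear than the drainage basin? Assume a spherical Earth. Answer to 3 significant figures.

The equidistant cylindrical projection with φ₀ = 35° has h = 1 (meridians true) and k = cos φ₀ / cos φ along parallels.
Areal scale at 70.7°: h·k = 1.000 × 2.478 = 2.478.
Areal scale at 15.5°: h·k = 1.000 × 0.8501 = 0.8501.
Ratio = 2.478/0.8501 ≈ 2.92.

2.92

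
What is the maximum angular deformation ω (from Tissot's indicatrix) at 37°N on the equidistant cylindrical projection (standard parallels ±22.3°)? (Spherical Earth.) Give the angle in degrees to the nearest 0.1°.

The equidistant cylindrical projection with φ₀ = 22.3° has h = 1 (meridians true) and k = cos φ₀ / cos φ along parallels.
At 37°: h = 1.000, k = 1.158; principal scales a = 1.158, b = 1.000.
sin(ω/2) = (a − b)/(a + b) = 0.1585/2.158 = 0.07343, so ω = 2 arcsin(0.07343) ≈ 8.4°.

8.4°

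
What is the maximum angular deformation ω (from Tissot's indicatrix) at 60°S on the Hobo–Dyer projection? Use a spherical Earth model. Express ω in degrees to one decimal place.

Hobo–Dyer is a cylindrical equal-area projection with standard parallels at ±37.5°. Cylindrical equal-area (φ₀ = 37.5°): h = cos φ / cos 37.5° along meridians, k = cos 37.5° / cos φ along parallels; h·k = 1.
At 60°: h = 0.6302, k = 1.587; principal scales a = 1.587, b = 0.6302.
sin(ω/2) = (a − b)/(a + b) = 0.9565/2.217 = 0.4314, so ω = 2 arcsin(0.4314) ≈ 51.1°.

51.1°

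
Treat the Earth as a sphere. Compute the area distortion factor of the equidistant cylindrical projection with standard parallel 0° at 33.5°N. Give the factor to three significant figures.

In the plate carrée (x = Rλ, y = Rφ), meridians are true-scale (h = 1) and parallels are stretched by k = sec φ.
Areal scale = h·k = 1 × sec φ; at 33.5°, h = 1.000, k = 1.199, so h·k = 1.199.

1.20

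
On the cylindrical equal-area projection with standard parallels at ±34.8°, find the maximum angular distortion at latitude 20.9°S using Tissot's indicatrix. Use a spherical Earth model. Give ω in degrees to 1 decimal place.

14.7°

For cylindrical equal-area with standard parallel φ₀, h = cos φ / cos φ₀ and k = cos φ₀ / cos φ, so h·k = 1.
At 20.9°: h = 1.138, k = 0.8790; principal scales a = 1.138, b = 0.8790.
sin(ω/2) = (a − b)/(a + b) = 0.2587/2.017 = 0.1283, so ω = 2 arcsin(0.1283) ≈ 14.7°.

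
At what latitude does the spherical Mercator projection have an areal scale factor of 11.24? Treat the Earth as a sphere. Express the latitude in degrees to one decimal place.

Mercator areal scale is sec²φ.
sec²φ = 11.24  ⇒  cos²φ = 0.08897  ⇒  cos φ = 0.2983.
φ = arccos(0.2983) ≈ 72.6°.

72.6°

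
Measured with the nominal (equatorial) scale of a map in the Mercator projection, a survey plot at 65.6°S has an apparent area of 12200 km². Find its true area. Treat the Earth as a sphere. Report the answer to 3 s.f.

The Mercator projection is conformal; its linear scale factor is the same in every direction and equals sec φ = 1/cos φ.
Areal scale = k² = sec²φ = 1/cos²(65.6°) = 1/0.4131² = 5.860.
True area = apparent / (areal scale) = 12200 / 5.860 ≈ 2080 km².

2080 km²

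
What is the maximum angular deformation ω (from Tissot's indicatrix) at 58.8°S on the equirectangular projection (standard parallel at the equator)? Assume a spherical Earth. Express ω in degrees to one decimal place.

In the plate carrée (x = Rλ, y = Rφ), meridians are true-scale (h = 1) and parallels are stretched by k = sec φ.
At 58.8°: h = 1.000, k = 1.930; principal scales a = 1.930, b = 1.000.
sin(ω/2) = (a − b)/(a + b) = 0.9304/2.930 = 0.3175, so ω = 2 arcsin(0.3175) ≈ 37.0°.

37.0°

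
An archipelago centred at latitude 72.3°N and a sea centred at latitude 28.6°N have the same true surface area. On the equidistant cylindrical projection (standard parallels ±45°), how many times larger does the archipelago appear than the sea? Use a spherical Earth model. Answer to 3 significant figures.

The equidistant cylindrical projection with φ₀ = 45° has h = 1 (meridians true) and k = cos φ₀ / cos φ along parallels.
Areal scale at 72.3°: h·k = 1.000 × 2.326 = 2.326.
Areal scale at 28.6°: h·k = 1.000 × 0.8054 = 0.8054.
Ratio = 2.326/0.8054 ≈ 2.89.

2.89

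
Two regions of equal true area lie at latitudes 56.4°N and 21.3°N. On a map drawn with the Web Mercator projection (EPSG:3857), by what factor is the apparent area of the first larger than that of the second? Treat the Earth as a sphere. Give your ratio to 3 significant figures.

Mercator is conformal with k = sec φ, so areal scale = k² = sec²φ.
At 56.4°: sec²(56.4°) = 1/0.5534² = 3.265.
At 21.3°: sec²(21.3°) = 1/0.9317² = 1.152.
Ratio = 3.265/1.152 = cos²(21.3°)/cos²(56.4°) ≈ 2.83.

2.83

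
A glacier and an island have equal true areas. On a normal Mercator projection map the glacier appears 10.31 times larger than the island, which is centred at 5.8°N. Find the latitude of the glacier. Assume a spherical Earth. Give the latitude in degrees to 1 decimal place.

72.0°

For equal true areas on Mercator, apparent areas scale as sec²φ, so the ratio is cos²φ₂ / cos²φ₁.
cos²φ₂ / cos²φ₁ = 10.31  ⇒  cos φ₁ = cos 5.8° / √10.31 = 0.9949/3.211 = 0.3098.
φ₁ = arccos(0.3098) ≈ 72.0°.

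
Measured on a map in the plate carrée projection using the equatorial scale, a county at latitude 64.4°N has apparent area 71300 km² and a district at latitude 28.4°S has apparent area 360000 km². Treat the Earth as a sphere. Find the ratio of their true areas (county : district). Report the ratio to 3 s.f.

0.0973

Plate carrée has h = 1 and k = sec φ, giving areal scale sec φ; true area = (apparent area) · cos φ.
True area of county: 71300 × cos(64.4°) = 71300 × 0.4321 = 30810 km².
True area of district: 360000 × cos(28.4°) = 360000 × 0.8796 = 316700 km².
Ratio = 30810 / 316700 ≈ 0.0973.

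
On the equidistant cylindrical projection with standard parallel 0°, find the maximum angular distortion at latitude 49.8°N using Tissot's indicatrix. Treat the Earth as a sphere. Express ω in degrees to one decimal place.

24.9°

For the equirectangular projection with φ₀ = 0 (plate carrée), h = 1 along meridians and k = sec φ along parallels.
At 49.8°: h = 1.000, k = 1.549; principal scales a = 1.549, b = 1.000.
sin(ω/2) = (a − b)/(a + b) = 0.5493/2.549 = 0.2155, so ω = 2 arcsin(0.2155) ≈ 24.9°.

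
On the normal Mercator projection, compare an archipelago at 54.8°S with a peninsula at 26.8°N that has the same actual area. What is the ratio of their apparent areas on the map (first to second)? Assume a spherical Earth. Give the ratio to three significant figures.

Mercator areal scale is sec²φ.
At 54.8°: sec²(54.8°) = 1/0.5764² = 3.010.
At 26.8°: sec²(26.8°) = 1/0.8926² = 1.255.
Ratio = 3.010/1.255 = cos²(26.8°)/cos²(54.8°) ≈ 2.40.

2.40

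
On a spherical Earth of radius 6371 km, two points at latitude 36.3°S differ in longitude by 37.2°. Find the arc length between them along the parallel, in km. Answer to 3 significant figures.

Arc length along a parallel = R cos φ · Δλ (with Δλ in radians).
= 6371 × cos 36.3° × (37.2° × π/180) = 6371 × 0.8059 × 0.6493 ≈ 3330 km.

3330 km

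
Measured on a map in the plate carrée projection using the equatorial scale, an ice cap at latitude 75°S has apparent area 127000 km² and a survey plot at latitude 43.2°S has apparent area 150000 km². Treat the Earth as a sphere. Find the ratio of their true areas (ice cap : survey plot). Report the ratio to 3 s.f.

0.301

On the plate carrée, areal scale = h·k = 1 × sec φ, so true area = apparent × cos φ.
True area of ice cap: 127000 × cos(75°) = 127000 × 0.2588 = 32870 km².
True area of survey plot: 150000 × cos(43.2°) = 150000 × 0.7290 = 109300 km².
Ratio = 32870 / 109300 ≈ 0.301.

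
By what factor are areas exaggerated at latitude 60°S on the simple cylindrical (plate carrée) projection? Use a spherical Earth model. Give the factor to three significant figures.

2.00

For the equirectangular projection with φ₀ = 0 (plate carrée), h = 1 along meridians and k = sec φ along parallels.
Areal scale = h·k = 1 × sec φ; at 60°, h = 1.000, k = 2.000, so h·k = 2.000.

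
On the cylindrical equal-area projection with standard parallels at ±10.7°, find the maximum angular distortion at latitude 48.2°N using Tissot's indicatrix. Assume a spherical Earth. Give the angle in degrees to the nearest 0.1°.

43.4°

For cylindrical equal-area with standard parallel φ₀, h = cos φ / cos φ₀ and k = cos φ₀ / cos φ, so h·k = 1.
At 48.2°: h = 0.6783, k = 1.474; principal scales a = 1.474, b = 0.6783.
sin(ω/2) = (a − b)/(a + b) = 0.7959/2.153 = 0.3697, so ω = 2 arcsin(0.3697) ≈ 43.4°.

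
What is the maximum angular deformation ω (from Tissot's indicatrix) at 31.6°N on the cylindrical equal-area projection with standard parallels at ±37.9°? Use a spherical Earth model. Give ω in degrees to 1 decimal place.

A cylindrical equal-area projection with standard parallel φ₀ has meridian scale h = cos φ / cos φ₀ and parallel scale k = cos φ₀ / cos φ (so areas are preserved, h·k = 1).
At 31.6°: h = 1.079, k = 0.9265; principal scales a = 1.079, b = 0.9265.
sin(ω/2) = (a − b)/(a + b) = 0.1529/2.006 = 0.07624, so ω = 2 arcsin(0.07624) ≈ 8.7°.

8.7°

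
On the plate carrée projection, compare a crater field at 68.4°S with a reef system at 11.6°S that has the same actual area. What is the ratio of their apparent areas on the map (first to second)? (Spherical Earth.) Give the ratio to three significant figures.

2.66

For the equirectangular projection with φ₀ = 0 (plate carrée), h = 1 along meridians and k = sec φ along parallels.
Areal scale at 68.4°: h·k = 1.000 × 2.716 = 2.716.
Areal scale at 11.6°: h·k = 1.000 × 1.021 = 1.021.
Ratio = 2.716/1.021 ≈ 2.66.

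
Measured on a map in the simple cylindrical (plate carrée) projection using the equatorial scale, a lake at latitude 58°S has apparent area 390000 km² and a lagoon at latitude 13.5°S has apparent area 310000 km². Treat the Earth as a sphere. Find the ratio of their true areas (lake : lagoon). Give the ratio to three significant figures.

0.686

Plate carrée has h = 1 and k = sec φ, giving areal scale sec φ; true area = (apparent area) · cos φ.
True area of lake: 390000 × cos(58°) = 390000 × 0.5299 = 206700 km².
True area of lagoon: 310000 × cos(13.5°) = 310000 × 0.9724 = 301400 km².
Ratio = 206700 / 301400 ≈ 0.686.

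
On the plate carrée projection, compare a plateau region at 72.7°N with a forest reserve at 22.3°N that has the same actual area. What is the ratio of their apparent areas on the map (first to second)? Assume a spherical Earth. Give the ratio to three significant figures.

In the plate carrée (x = Rλ, y = Rφ), meridians are true-scale (h = 1) and parallels are stretched by k = sec φ.
Areal scale at 72.7°: h·k = 1.000 × 3.363 = 3.363.
Areal scale at 22.3°: h·k = 1.000 × 1.081 = 1.081.
Ratio = 3.363/1.081 ≈ 3.11.

3.11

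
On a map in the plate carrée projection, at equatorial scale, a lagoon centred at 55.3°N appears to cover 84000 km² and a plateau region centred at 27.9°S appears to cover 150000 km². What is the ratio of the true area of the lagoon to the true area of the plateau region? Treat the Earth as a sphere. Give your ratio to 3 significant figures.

Plate carrée has h = 1 and k = sec φ, giving areal scale sec φ; true area = (apparent area) · cos φ.
True area of lagoon: 84000 × cos(55.3°) = 84000 × 0.5693 = 47820 km².
True area of plateau region: 150000 × cos(27.9°) = 150000 × 0.8838 = 132600 km².
Ratio = 47820 / 132600 ≈ 0.361.

0.361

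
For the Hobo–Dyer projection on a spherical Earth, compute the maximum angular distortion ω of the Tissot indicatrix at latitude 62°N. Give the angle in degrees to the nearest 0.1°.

The Hobo–Dyer projection is cylindrical equal-area with φ₀ = 37.5°. For cylindrical equal-area with standard parallel φ₀, h = cos φ / cos φ₀ and k = cos φ₀ / cos φ, so h·k = 1.
At 62°: h = 0.5918, k = 1.690; principal scales a = 1.690, b = 0.5918.
sin(ω/2) = (a − b)/(a + b) = 1.098/2.282 = 0.4813, so ω = 2 arcsin(0.4813) ≈ 57.5°.

57.5°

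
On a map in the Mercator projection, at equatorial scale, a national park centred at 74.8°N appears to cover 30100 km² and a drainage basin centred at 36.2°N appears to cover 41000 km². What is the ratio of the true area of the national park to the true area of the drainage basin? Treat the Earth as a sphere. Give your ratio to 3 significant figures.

On Mercator the areal scale is sec²φ, so true area = apparent × cos²φ.
True area of national park: 30100 × cos²(74.8°) = 30100 × 0.06874 = 2069 km².
True area of drainage basin: 41000 × cos²(36.2°) = 41000 × 0.6512 = 26700 km².
Ratio = 2069 / 26700 ≈ 0.0775.

0.0775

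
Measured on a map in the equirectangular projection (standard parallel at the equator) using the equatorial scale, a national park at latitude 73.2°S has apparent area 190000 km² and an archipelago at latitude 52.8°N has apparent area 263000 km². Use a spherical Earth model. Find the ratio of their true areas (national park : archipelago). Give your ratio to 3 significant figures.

Plate carrée has h = 1 and k = sec φ, giving areal scale sec φ; true area = (apparent area) · cos φ.
True area of national park: 190000 × cos(73.2°) = 190000 × 0.2890 = 54920 km².
True area of archipelago: 263000 × cos(52.8°) = 263000 × 0.6046 = 159000 km².
Ratio = 54920 / 159000 ≈ 0.345.

0.345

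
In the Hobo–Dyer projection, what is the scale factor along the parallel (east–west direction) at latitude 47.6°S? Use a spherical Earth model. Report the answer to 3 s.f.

1.18

Hobo–Dyer is a cylindrical equal-area projection with standard parallels at ±37.5°. Cylindrical equal-area (φ₀ = 37.5°): h = cos φ / cos 37.5° along meridians, k = cos 37.5° / cos φ along parallels; h·k = 1.
k = cos 37.5° / cos 47.6° = 0.7934/0.6743 = 1.177.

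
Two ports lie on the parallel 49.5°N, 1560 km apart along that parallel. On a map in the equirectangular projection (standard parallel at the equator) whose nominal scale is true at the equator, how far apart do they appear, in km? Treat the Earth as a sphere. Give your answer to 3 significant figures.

2400 km

For the equirectangular projection with φ₀ = 0 (plate carrée), h = 1 along meridians and k = sec φ along parallels.
Along the parallel, k = sec 49.5° = 1/0.6494 = 1.540.
Map distance = 1560 × 1.540 ≈ 2400 km.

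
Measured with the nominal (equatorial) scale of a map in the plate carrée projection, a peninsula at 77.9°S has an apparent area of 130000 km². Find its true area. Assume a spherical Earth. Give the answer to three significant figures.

For the equirectangular projection with φ₀ = 0 (plate carrée), h = 1 along meridians and k = sec φ along parallels.
Areal scale = h·k = 1 × sec φ; at 77.9°, h = 1.000, k = 4.771, so h·k = 4.771.
True area = apparent / (areal scale) = 130000 / 4.771 ≈ 27300 km².

27300 km²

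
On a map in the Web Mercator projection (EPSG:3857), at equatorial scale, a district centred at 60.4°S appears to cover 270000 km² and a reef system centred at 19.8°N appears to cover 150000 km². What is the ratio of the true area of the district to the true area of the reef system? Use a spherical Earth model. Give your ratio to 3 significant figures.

0.496

On Mercator the areal scale is sec²φ, so true area = apparent × cos²φ.
True area of district: 270000 × cos²(60.4°) = 270000 × 0.2440 = 65870 km².
True area of reef system: 150000 × cos²(19.8°) = 150000 × 0.8853 = 132800 km².
Ratio = 65870 / 132800 ≈ 0.496.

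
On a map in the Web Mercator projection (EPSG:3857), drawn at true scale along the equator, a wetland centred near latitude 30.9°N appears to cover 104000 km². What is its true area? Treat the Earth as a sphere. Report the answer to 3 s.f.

76600 km²

The Mercator projection is conformal; its linear scale factor is the same in every direction and equals sec φ = 1/cos φ.
Areal scale = k² = sec²φ = 1/cos²(30.9°) = 1/0.8581² = 1.358.
True area = apparent / (areal scale) = 104000 / 1.358 ≈ 76600 km².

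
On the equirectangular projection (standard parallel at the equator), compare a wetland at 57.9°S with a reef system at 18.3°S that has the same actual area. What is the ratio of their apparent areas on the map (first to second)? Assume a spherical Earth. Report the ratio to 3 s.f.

1.79

Plate carrée maps x = Rλ, y = Rφ. The meridian scale is h = 1 and the parallel scale is k = 1/cos φ = sec φ.
Areal scale at 57.9°: h·k = 1.000 × 1.882 = 1.882.
Areal scale at 18.3°: h·k = 1.000 × 1.053 = 1.053.
Ratio = 1.882/1.053 ≈ 1.79.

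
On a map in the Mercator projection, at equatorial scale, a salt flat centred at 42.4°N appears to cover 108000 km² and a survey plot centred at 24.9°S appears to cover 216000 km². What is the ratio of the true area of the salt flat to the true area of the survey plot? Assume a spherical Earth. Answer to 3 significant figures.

0.331

Since Mercator area scale is 1/cos²φ, the true area equals the apparent area multiplied by cos²φ.
True area of salt flat: 108000 × cos²(42.4°) = 108000 × 0.5453 = 58890 km².
True area of survey plot: 216000 × cos²(24.9°) = 216000 × 0.8227 = 177700 km².
Ratio = 58890 / 177700 ≈ 0.331.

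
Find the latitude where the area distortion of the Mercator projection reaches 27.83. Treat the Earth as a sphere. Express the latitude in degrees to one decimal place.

79.1°

Mercator areal scale is sec²φ.
sec²φ = 27.83  ⇒  cos²φ = 0.03593  ⇒  cos φ = 0.1896.
φ = arccos(0.1896) ≈ 79.1°.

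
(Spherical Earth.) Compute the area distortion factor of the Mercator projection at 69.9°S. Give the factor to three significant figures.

8.47

The Mercator projection is conformal; its linear scale factor is the same in every direction and equals sec φ = 1/cos φ.
Areal scale = k² = sec²φ = 1/cos²(69.9°) = 1/0.3437² = 8.467.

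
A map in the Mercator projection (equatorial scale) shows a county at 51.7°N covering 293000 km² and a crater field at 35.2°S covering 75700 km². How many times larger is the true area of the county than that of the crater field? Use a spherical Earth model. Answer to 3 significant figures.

2.23

Since Mercator area scale is 1/cos²φ, the true area equals the apparent area multiplied by cos²φ.
True area of county: 293000 × cos²(51.7°) = 293000 × 0.3841 = 112500 km².
True area of crater field: 75700 × cos²(35.2°) = 75700 × 0.6677 = 50550 km².
Ratio = 112500 / 50550 ≈ 2.23.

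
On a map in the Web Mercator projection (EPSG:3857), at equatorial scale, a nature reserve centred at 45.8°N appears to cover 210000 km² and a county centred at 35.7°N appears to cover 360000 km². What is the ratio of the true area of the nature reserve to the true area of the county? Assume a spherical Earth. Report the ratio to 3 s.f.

Since Mercator area scale is 1/cos²φ, the true area equals the apparent area multiplied by cos²φ.
True area of nature reserve: 210000 × cos²(45.8°) = 210000 × 0.4860 = 102100 km².
True area of county: 360000 × cos²(35.7°) = 360000 × 0.6595 = 237400 km².
Ratio = 102100 / 237400 ≈ 0.430.

0.430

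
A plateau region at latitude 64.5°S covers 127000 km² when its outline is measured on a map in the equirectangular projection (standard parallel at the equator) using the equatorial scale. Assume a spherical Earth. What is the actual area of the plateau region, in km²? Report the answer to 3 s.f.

54700 km²

In the plate carrée (x = Rλ, y = Rφ), meridians are true-scale (h = 1) and parallels are stretched by k = sec φ.
Areal scale = h·k = 1 × sec φ; at 64.5°, h = 1.000, k = 2.323, so h·k = 2.323.
True area = apparent / (areal scale) = 127000 / 2.323 ≈ 54700 km².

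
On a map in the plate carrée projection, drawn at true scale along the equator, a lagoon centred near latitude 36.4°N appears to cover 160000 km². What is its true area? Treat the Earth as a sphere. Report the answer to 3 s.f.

129000 km²

Plate carrée maps x = Rλ, y = Rφ. The meridian scale is h = 1 and the parallel scale is k = 1/cos φ = sec φ.
Areal scale = h·k = 1 × sec φ; at 36.4°, h = 1.000, k = 1.242, so h·k = 1.242.
True area = apparent / (areal scale) = 160000 / 1.242 ≈ 129000 km².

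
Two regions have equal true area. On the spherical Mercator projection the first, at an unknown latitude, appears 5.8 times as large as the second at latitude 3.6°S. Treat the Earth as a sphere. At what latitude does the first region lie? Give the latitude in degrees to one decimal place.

For equal true areas on Mercator, apparent areas scale as sec²φ, so the ratio is cos²φ₂ / cos²φ₁.
cos²φ₂ / cos²φ₁ = 5.8  ⇒  cos φ₁ = cos 3.6° / √5.8 = 0.9980/2.408 = 0.4144.
φ₁ = arccos(0.4144) ≈ 65.5°.

65.5°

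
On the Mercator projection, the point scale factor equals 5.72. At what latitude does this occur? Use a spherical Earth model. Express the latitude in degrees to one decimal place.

Mercator scale is k = sec φ = 1/cos φ.
1/cos φ = 5.72  ⇒  cos φ = 0.1748  ⇒  φ = arccos(0.1748) ≈ 79.9°.

79.9°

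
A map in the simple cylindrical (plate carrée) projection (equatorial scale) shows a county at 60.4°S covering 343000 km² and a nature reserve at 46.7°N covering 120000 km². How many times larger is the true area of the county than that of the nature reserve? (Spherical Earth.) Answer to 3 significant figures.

2.06

Plate carrée has h = 1 and k = sec φ, giving areal scale sec φ; true area = (apparent area) · cos φ.
True area of county: 343000 × cos(60.4°) = 343000 × 0.4939 = 169400 km².
True area of nature reserve: 120000 × cos(46.7°) = 120000 × 0.6858 = 82300 km².
Ratio = 169400 / 82300 ≈ 2.06.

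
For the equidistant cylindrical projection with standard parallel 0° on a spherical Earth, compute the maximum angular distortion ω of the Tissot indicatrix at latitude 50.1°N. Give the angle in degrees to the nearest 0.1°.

25.2°

Plate carrée maps x = Rλ, y = Rφ. The meridian scale is h = 1 and the parallel scale is k = 1/cos φ = sec φ.
At 50.1°: h = 1.000, k = 1.559; principal scales a = 1.559, b = 1.000.
sin(ω/2) = (a − b)/(a + b) = 0.5590/2.559 = 0.2184, so ω = 2 arcsin(0.2184) ≈ 25.2°.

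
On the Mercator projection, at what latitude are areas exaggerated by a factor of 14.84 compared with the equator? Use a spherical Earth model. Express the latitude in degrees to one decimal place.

75.0°

Mercator areal scale is sec²φ.
sec²φ = 14.84  ⇒  cos²φ = 0.06739  ⇒  cos φ = 0.2596.
φ = arccos(0.2596) ≈ 75.0°.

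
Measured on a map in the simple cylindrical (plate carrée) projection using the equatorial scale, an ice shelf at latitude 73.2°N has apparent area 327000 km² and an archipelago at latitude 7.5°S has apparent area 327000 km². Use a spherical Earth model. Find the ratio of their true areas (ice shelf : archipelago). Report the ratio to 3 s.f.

On the plate carrée, areal scale = h·k = 1 × sec φ, so true area = apparent × cos φ.
True area of ice shelf: 327000 × cos(73.2°) = 327000 × 0.2890 = 94510 km².
True area of archipelago: 327000 × cos(7.5°) = 327000 × 0.9914 = 324200 km².
Ratio = 94510 / 324200 ≈ 0.292.

0.292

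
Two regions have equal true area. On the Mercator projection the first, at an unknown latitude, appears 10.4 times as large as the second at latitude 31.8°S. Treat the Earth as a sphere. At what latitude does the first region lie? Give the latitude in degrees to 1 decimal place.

74.7°

On Mercator, (apparent₁)/(apparent₂) = sec²φ₁ / sec²φ₂ when true areas are equal.
cos²φ₂ / cos²φ₁ = 10.4  ⇒  cos φ₁ = cos 31.8° / √10.4 = 0.8499/3.225 = 0.2635.
φ₁ = arccos(0.2635) ≈ 74.7°.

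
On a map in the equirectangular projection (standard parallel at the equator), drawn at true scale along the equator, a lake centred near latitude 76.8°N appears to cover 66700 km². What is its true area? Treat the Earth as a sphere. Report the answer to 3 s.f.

For the equirectangular projection with φ₀ = 0 (plate carrée), h = 1 along meridians and k = sec φ along parallels.
Areal scale = h·k = 1 × sec φ; at 76.8°, h = 1.000, k = 4.379, so h·k = 4.379.
True area = apparent / (areal scale) = 66700 / 4.379 ≈ 15200 km².

15200 km²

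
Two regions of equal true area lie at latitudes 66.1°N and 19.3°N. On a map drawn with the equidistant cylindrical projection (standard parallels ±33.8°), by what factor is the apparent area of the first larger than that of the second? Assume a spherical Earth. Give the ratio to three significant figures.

2.33

In the equirectangular projection with standard parallel φ₀ = 33.8° (x = Rλ cos φ₀, y = Rφ), meridians are true-scale (h = 1) and the parallel scale is k = cos φ₀ / cos φ.
Areal scale at 66.1°: h·k = 1.000 × 2.051 = 2.051.
Areal scale at 19.3°: h·k = 1.000 × 0.8805 = 0.8805.
Ratio = 2.051/0.8805 ≈ 2.33.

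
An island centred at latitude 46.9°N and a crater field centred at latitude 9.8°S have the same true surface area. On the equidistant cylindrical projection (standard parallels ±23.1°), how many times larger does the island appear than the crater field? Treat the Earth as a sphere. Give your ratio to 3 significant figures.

With standard parallel φ₀ = 23.1°, the equirectangular projection gives x = Rλ cos φ₀, y = Rφ, so h = 1 and k = cos 23.1° / cos φ.
Areal scale at 46.9°: h·k = 1.000 × 1.346 = 1.346.
Areal scale at 9.8°: h·k = 1.000 × 0.9334 = 0.9334.
Ratio = 1.346/0.9334 ≈ 1.44.

1.44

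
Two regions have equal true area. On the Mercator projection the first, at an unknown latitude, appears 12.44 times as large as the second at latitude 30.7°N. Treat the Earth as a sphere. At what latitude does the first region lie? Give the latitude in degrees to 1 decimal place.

75.9°

Mercator areal scale is sec²φ, so apparent-area ratio = sec²φ₁ / sec²φ₂ = cos²φ₂ / cos²φ₁.
cos²φ₂ / cos²φ₁ = 12.44  ⇒  cos φ₁ = cos 30.7° / √12.44 = 0.8599/3.527 = 0.2438.
φ₁ = arccos(0.2438) ≈ 75.9°.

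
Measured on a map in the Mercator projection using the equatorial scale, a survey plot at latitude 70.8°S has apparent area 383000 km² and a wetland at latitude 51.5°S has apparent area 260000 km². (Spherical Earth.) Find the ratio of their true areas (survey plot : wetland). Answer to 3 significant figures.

0.411

Since Mercator area scale is 1/cos²φ, the true area equals the apparent area multiplied by cos²φ.
True area of survey plot: 383000 × cos²(70.8°) = 383000 × 0.1082 = 41420 km².
True area of wetland: 260000 × cos²(51.5°) = 260000 × 0.3875 = 100800 km².
Ratio = 41420 / 100800 ≈ 0.411.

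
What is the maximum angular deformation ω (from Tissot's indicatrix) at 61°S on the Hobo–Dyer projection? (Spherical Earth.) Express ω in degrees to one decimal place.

54.3°

The Hobo–Dyer projection is cylindrical equal-area with φ₀ = 37.5°. Cylindrical equal-area (φ₀ = 37.5°): h = cos φ / cos 37.5° along meridians, k = cos 37.5° / cos φ along parallels; h·k = 1.
At 61°: h = 0.6111, k = 1.636; principal scales a = 1.636, b = 0.6111.
sin(ω/2) = (a − b)/(a + b) = 1.025/2.248 = 0.4562, so ω = 2 arcsin(0.4562) ≈ 54.3°.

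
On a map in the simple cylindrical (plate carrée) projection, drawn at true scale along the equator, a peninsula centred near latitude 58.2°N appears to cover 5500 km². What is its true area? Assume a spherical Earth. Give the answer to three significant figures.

2900 km²

Plate carrée maps x = Rλ, y = Rφ. The meridian scale is h = 1 and the parallel scale is k = 1/cos φ = sec φ.
Areal scale = h·k = 1 × sec φ; at 58.2°, h = 1.000, k = 1.898, so h·k = 1.898.
True area = apparent / (areal scale) = 5500 / 1.898 ≈ 2900 km².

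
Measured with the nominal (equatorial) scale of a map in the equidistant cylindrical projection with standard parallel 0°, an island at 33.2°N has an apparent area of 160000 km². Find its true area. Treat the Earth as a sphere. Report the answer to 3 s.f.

134000 km²

For the equirectangular projection with φ₀ = 0 (plate carrée), h = 1 along meridians and k = sec φ along parallels.
Areal scale = h·k = 1 × sec φ; at 33.2°, h = 1.000, k = 1.195, so h·k = 1.195.
True area = apparent / (areal scale) = 160000 / 1.195 ≈ 134000 km².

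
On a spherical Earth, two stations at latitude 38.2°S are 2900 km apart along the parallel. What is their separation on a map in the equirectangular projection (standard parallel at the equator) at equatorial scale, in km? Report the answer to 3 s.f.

In the plate carrée (x = Rλ, y = Rφ), meridians are true-scale (h = 1) and parallels are stretched by k = sec φ.
Along the parallel, k = sec 38.2° = 1/0.7859 = 1.272.
Map distance = 2900 × 1.272 ≈ 3690 km.

3690 km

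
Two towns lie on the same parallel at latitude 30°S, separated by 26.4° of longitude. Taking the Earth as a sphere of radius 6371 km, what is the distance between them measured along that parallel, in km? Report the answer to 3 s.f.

Arc length along a parallel = R cos φ · Δλ (with Δλ in radians).
= 6371 × cos 30° × (26.4° × π/180) = 6371 × 0.8660 × 0.4608 ≈ 2540 km.

2540 km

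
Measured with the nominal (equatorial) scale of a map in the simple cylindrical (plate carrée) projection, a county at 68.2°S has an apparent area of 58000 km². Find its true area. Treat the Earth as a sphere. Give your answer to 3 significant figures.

In the plate carrée (x = Rλ, y = Rφ), meridians are true-scale (h = 1) and parallels are stretched by k = sec φ.
Areal scale = h·k = 1 × sec φ; at 68.2°, h = 1.000, k = 2.693, so h·k = 2.693.
True area = apparent / (areal scale) = 58000 / 2.693 ≈ 21500 km².

21500 km²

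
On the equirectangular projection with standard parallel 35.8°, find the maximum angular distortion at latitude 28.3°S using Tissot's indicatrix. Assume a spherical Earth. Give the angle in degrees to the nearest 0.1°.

4.7°

In the equirectangular projection with standard parallel φ₀ = 35.8° (x = Rλ cos φ₀, y = Rφ), meridians are true-scale (h = 1) and the parallel scale is k = cos φ₀ / cos φ.
At 28.3°: h = 1.000, k = 0.9212; principal scales a = 1.000, b = 0.9212.
sin(ω/2) = (a − b)/(a + b) = 0.07884/1.921 = 0.04104, so ω = 2 arcsin(0.04104) ≈ 4.7°.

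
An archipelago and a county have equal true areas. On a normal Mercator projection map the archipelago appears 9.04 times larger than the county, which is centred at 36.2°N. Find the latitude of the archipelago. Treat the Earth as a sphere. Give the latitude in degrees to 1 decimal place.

74.4°

On Mercator, (apparent₁)/(apparent₂) = sec²φ₁ / sec²φ₂ when true areas are equal.
cos²φ₂ / cos²φ₁ = 9.04  ⇒  cos φ₁ = cos 36.2° / √9.04 = 0.8070/3.007 = 0.2684.
φ₁ = arccos(0.2684) ≈ 74.4°.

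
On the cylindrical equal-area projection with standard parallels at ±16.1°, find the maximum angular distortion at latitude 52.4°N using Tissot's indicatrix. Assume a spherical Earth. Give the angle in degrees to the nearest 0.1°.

Cylindrical equal-area (φ₀ = 16.1°): h = cos φ / cos 16.1° along meridians, k = cos 16.1° / cos φ along parallels; h·k = 1.
At 52.4°: h = 0.6351, k = 1.575; principal scales a = 1.575, b = 0.6351.
sin(ω/2) = (a − b)/(a + b) = 0.9396/2.210 = 0.4252, so ω = 2 arcsin(0.4252) ≈ 50.3°.

50.3°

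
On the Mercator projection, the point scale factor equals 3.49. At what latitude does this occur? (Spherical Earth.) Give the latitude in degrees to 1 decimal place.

73.3°

Mercator scale is k = sec φ = 1/cos φ.
1/cos φ = 3.49  ⇒  cos φ = 0.2865  ⇒  φ = arccos(0.2865) ≈ 73.3°.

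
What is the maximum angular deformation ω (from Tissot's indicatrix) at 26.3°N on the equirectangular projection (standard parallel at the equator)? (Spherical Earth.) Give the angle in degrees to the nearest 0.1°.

6.3°

For the equirectangular projection with φ₀ = 0 (plate carrée), h = 1 along meridians and k = sec φ along parallels.
At 26.3°: h = 1.000, k = 1.115; principal scales a = 1.115, b = 1.000.
sin(ω/2) = (a − b)/(a + b) = 0.1155/2.115 = 0.05458, so ω = 2 arcsin(0.05458) ≈ 6.3°.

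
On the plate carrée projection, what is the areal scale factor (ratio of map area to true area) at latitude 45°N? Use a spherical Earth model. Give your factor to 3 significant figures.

In the plate carrée (x = Rλ, y = Rφ), meridians are true-scale (h = 1) and parallels are stretched by k = sec φ.
Areal scale = h·k = 1 × sec φ; at 45°, h = 1.000, k = 1.414, so h·k = 1.414.

1.41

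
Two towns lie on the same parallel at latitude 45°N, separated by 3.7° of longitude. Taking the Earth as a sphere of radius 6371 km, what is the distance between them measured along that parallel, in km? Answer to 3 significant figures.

291 km

Arc length along a parallel = R cos φ · Δλ (with Δλ in radians).
= 6371 × cos 45° × (3.7° × π/180) = 6371 × 0.7071 × 0.06458 ≈ 291 km.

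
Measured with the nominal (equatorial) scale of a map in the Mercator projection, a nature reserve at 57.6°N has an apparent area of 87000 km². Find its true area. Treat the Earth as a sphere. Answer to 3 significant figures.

The Mercator projection is conformal; its linear scale factor is the same in every direction and equals sec φ = 1/cos φ.
Areal scale = k² = sec²φ = 1/cos²(57.6°) = 1/0.5358² = 3.483.
True area = apparent / (areal scale) = 87000 / 3.483 ≈ 25000 km².

25000 km²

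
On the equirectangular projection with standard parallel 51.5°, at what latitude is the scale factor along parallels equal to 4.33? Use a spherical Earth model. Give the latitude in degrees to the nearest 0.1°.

81.7°

With standard parallel φ₀ = 51.5°, the equirectangular projection gives x = Rλ cos φ₀, y = Rφ, so h = 1 and k = cos 51.5° / cos φ.
k = cos φ₀ / cos φ = 4.33  ⇒  cos φ = cos 51.5° / 4.33 = 0.1438.
φ = arccos(0.1438) ≈ 81.7°.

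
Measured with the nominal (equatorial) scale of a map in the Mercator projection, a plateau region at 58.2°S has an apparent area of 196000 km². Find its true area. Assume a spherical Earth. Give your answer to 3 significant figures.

Mercator is conformal, so the point scale is isotropic: h = k = sec φ = 1/cos φ.
Areal scale = k² = sec²φ = 1/cos²(58.2°) = 1/0.5270² = 3.601.
True area = apparent / (areal scale) = 196000 / 3.601 ≈ 54400 km².

54400 km²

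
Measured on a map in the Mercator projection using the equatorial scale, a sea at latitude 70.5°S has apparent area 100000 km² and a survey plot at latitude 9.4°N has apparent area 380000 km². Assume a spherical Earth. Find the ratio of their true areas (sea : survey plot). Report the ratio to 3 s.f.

0.0301

Since Mercator area scale is 1/cos²φ, the true area equals the apparent area multiplied by cos²φ.
True area of sea: 100000 × cos²(70.5°) = 100000 × 0.1114 = 11140 km².
True area of survey plot: 380000 × cos²(9.4°) = 380000 × 0.9733 = 369900 km².
Ratio = 11140 / 369900 ≈ 0.0301.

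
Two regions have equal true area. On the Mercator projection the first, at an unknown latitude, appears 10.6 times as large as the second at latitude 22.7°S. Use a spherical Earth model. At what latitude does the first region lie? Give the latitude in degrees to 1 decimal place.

73.5°

Mercator areal scale is sec²φ, so apparent-area ratio = sec²φ₁ / sec²φ₂ = cos²φ₂ / cos²φ₁.
cos²φ₂ / cos²φ₁ = 10.6  ⇒  cos φ₁ = cos 22.7° / √10.6 = 0.9225/3.256 = 0.2834.
φ₁ = arccos(0.2834) ≈ 73.5°.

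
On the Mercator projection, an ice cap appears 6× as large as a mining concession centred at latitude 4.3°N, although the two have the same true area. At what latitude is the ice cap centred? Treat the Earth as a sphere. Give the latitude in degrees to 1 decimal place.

66.0°

For equal true areas on Mercator, apparent areas scale as sec²φ, so the ratio is cos²φ₂ / cos²φ₁.
cos²φ₂ / cos²φ₁ = 6  ⇒  cos φ₁ = cos 4.3° / √6 = 0.9972/2.449 = 0.4071.
φ₁ = arccos(0.4071) ≈ 66.0°.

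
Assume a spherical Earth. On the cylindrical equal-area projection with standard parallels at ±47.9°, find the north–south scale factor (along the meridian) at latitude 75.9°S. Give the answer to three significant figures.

0.363

For cylindrical equal-area with standard parallel φ₀, h = cos φ / cos φ₀ and k = cos φ₀ / cos φ, so h·k = 1.
h = cos 75.9° / cos 47.9° = 0.2436/0.6704 = 0.3634.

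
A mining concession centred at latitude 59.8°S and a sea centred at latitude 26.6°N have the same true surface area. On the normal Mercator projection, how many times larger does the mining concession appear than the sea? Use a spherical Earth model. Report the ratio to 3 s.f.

3.16

Mercator areal scale is sec²φ.
At 59.8°: sec²(59.8°) = 1/0.5030² = 3.952.
At 26.6°: sec²(26.6°) = 1/0.8942² = 1.251.
Ratio = 3.952/1.251 = cos²(26.6°)/cos²(59.8°) ≈ 3.16.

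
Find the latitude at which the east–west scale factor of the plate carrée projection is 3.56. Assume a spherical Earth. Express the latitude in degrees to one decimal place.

Plate carrée: h = 1, k = sec φ along parallels.
sec φ = 3.56  ⇒  cos φ = 0.2809  ⇒  φ ≈ 73.7°.

73.7°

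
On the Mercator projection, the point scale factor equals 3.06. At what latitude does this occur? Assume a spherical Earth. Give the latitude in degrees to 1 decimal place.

70.9°

Mercator scale is k = sec φ = 1/cos φ.
1/cos φ = 3.06  ⇒  cos φ = 0.3268  ⇒  φ = arccos(0.3268) ≈ 70.9°.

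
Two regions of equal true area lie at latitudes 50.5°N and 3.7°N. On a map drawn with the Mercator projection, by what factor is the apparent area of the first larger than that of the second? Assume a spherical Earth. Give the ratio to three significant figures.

On Mercator, area is exaggerated by sec²φ = 1/cos²φ.
At 50.5°: sec²(50.5°) = 1/0.6361² = 2.472.
At 3.7°: sec²(3.7°) = 1/0.9979² = 1.004.
Ratio = 2.472/1.004 = cos²(3.7°)/cos²(50.5°) ≈ 2.46.

2.46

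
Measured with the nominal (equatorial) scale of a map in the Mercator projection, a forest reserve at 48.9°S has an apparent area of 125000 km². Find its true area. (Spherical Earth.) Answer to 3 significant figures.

54000 km²

For Mercator, h = k = sec φ (a conformal cylindrical projection has a single point scale, 1/cos φ).
Areal scale = k² = sec²φ = 1/cos²(48.9°) = 1/0.6574² = 2.314.
True area = apparent / (areal scale) = 125000 / 2.314 ≈ 54000 km².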